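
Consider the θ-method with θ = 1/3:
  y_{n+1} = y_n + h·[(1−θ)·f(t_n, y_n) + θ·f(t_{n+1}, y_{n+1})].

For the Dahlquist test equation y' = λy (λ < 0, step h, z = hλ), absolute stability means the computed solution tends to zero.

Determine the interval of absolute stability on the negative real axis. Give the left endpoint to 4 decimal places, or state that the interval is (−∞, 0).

With y'=λy (z=hλ):
  y_{n+1} = y_n + z·[2/3·y_n + 1/3·y_{n+1}] ⇒ (1 − 1/3z)y_{n+1} = (1 + 2/3z)y_n
  Hence R(z) = (1 + 2/3z)/(1 − 1/3z).

Solve |R(x)|<1 on ℝ⁻.
x=-1.78: |R|=0.1172
R=−1: 1+2/3x = −1+1/3x ⇒ -1/3x=2 ⇒ x=2/(-1/3)=-6.0000
Confirm numerically:
  x=-5.381: |R|=0.92614 <1
  x=-3.812: |R|=0.67880 <1
  x=-3.140: |R|=0.53420 <1
  x=-6.484: |R|=1.05103 >1
  x=-6.331: |R|=1.03547 >1
  x=-6.185: |R|=1.02014 >1
So |R|<1 on (-6.0000, 0).

(-6.0000, 0).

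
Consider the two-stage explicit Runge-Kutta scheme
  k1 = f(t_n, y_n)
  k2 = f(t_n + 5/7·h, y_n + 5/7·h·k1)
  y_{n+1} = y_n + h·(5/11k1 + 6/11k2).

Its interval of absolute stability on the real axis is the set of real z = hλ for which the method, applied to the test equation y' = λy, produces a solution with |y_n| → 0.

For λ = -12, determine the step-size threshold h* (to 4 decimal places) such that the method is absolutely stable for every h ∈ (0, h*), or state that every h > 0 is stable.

(-2.5667,0); λ=-12 ⇒ h* = (77/30)/12 = 0.2139.

Set f=λy, z=hλ:
  k1=λy_n ⇒ h·k1=z·y_n;  k2=λ(1+5/7z)y_n ⇒ h·k2=z(1+5/7z)y_n
  y_{n+1}/y_n = 1 + 5/11z + 6/11z(1+5/7z) = 1 + z + 30/77z²
  R(z) = 1 + z + 30/77z².

Find x<0 with |R(x)|<1.
x=-1.4: |R|=0.3636
R=1: x+30/77x²=0 ⇒ x=−77/30=-2.5667; min R=1−1/(4·30/77)=0.3583>−1
Confirm numerically:
  x=-2.176: |R|=0.66880 <1
  x=-2.134: |R|=0.64027 <1
  x=-1.426: |R|=0.36626 <1
  x=-1.042: |R|=0.38102 <1
  x=-3.044: |R|=1.56610 >1
  x=-2.889: |R|=1.36281 >1
  x=-2.886: |R|=1.35906 >1
So |R|<1 on (-2.5667, 0).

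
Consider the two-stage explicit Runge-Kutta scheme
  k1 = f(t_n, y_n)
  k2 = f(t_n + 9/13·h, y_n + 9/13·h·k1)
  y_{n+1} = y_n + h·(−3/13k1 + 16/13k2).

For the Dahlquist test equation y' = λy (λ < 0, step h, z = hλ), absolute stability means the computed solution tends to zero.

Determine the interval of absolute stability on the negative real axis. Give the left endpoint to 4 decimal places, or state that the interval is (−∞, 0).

On y'=λy, z=hλ:
  k1=λy_n ⇒ h·k1=z·y_n;  k2=λ(1+9/13z)y_n ⇒ h·k2=z(1+9/13z)y_n
  y_{n+1}/y_n = 1 − 3/13z + 16/13z(1+9/13z) = 1 + z + 144/169z²
  R(z) = 1 + z + 144/169z².

Boundary: |R(x)|=1, x<0.
x=-0.89: |R|=0.7849
R=1: x+144/169x²=0 ⇒ x=−169/144=-1.1736; min R=1−1/(4·144/169)=0.7066>−1
Confirm numerically:
  x=-1.024: |R|=0.86946 <1
  x=-0.525: |R|=0.70985 <1
  x=-0.505: |R|=0.71230 <1
  x=-1.700: |R|=1.76249 >1
  x=-1.502: |R|=1.42028 >1
  x=-1.405: |R|=1.27701 >1
Stable set (-1.1736, 0).

(-1.1736, 0).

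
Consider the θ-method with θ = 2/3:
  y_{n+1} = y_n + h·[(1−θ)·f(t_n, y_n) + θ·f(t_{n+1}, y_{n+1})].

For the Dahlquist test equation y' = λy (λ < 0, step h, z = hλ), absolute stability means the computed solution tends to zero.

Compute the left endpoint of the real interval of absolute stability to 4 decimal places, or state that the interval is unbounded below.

(−∞, 0) — no finite endpoint.

Test eqn y'=λy, z=hλ:
  y_{n+1} = y_n + z·[1/3·y_n + 2/3·y_{n+1}] ⇒ (1 − 2/3z)y_{n+1} = (1 + 1/3z)y_n
  ⇒ R(z) = (1 + 1/3z)/(1 − 2/3z).

Find x<0 with |R(x)|<1.
x=-0.68: |R|=0.5321
x=-2: |R|=0.1429
x=-10: |R|=0.3043
x=-100: |R|=0.4778
θ=2/3≥1/2 ⇒ |1+1/3x|<|1−2/3x| ∀x<0 ⇒ stable on all of ℝ⁻.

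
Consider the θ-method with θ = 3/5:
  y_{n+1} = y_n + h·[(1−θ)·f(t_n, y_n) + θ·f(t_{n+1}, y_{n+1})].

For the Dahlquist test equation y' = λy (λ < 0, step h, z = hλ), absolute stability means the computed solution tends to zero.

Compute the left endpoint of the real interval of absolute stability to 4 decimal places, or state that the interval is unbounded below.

interval (−∞, 0).

Set f=λy, z=hλ:
  y_{n+1} = y_n + z·[2/5·y_n + 3/5·y_{n+1}] ⇒ (1 − 3/5z)y_{n+1} = (1 + 2/5z)y_n
  so R(z) = (1 + 2/5z)/(1 − 3/5z).

Boundary: |R(x)|=1, x<0.
x=-1.62: |R|=0.1785
x=-2: |R|=0.0909
x=-10: |R|=0.4286
x=-100: |R|=0.6393
θ=3/5≥1/2 ⇒ |1+2/5x|<|1−3/5x| ∀x<0 ⇒ interval (−∞,0).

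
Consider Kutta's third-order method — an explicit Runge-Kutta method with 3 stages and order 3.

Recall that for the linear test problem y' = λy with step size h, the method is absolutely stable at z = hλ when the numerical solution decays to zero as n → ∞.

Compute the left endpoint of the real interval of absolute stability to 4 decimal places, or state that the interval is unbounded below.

With y'=λy (z=hλ):
  order 3, 3-stage ⇒ R(z)=1+z+z^2/2+z^3/6
  (e.g. R(-1.57)=0.01747, |R|=0.01747)

Find x<0 with |R(x)|<1.
x=-1.57: |R|=0.0175
|R(-2.22)|=0.5793 |R(-2.07)|=0.4058 |R(-0.79)|=0.4399
Bisect:
  x_lo=-2.9899 |R|=1.9749  x_hi=-0.0543 |R|=0.9471
  mid=-1.52213 |R|=0.04855 →hi
  mid=-2.25603 |R|=0.62494 →hi
  mid=-2.62298 |R|=1.19067 →lo
  mid=-2.43951 |R|=0.88357 →hi
  mid=-2.53125 |R|=1.03068 →lo
  mid=-2.48538 |R|=0.95556 →hi
  mid=-2.50831 |R|=0.99272 →hi
  mid=-2.51978 |R|=1.01160 →lo
  mid=-2.51404 |R|=1.00214 →lo
  mid=-2.51118 |R|=0.99742 →hi
  ...
  [-2.51279,-2.51261] ⇒ x*=-2.5127
Interval (-2.5127, 0).

z* = -2.5127.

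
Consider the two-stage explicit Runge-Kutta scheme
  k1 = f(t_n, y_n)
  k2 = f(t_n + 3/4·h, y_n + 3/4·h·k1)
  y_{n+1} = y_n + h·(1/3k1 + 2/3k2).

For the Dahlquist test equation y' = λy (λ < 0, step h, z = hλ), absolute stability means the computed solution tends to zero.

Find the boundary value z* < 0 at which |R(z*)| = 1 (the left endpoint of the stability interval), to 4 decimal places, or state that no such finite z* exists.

left endpoint -2.0000.

Set f=λy, z=hλ:
  k1=λy_n ⇒ h·k1=z·y_n;  k2=λ(1+3/4z)y_n ⇒ h·k2=z(1+3/4z)y_n
  y_{n+1}/y_n = 1 + 1/3z + 2/3z(1+3/4z) = 1 + z + 1/2z²
  ⇒ R(z) = 1 + z + 1/2z².

Boundary: |R(x)|=1, x<0.
x=-1.15: |R|=0.5112
R=1: x+1/2x²=0 ⇒ x=−2=-2.0000; min R=1−1/(4·1/2)=0.5000>−1
Confirm numerically:
  x=-1.896: |R|=0.90141 <1
  x=-1.715: |R|=0.75561 <1
  x=-1.270: |R|=0.53645 <1
  x=-1.113: |R|=0.50638 <1
  x=-2.204: |R|=1.22481 >1
  x=-2.180: |R|=1.19620 >1
  x=-2.047: |R|=1.04810 >1
Interval (-2.0000, 0).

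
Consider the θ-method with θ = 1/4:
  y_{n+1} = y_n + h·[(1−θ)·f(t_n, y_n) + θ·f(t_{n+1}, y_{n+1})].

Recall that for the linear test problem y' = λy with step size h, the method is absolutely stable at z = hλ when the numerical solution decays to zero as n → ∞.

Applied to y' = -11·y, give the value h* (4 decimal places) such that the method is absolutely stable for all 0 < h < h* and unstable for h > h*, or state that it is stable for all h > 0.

Test eqn y'=λy, z=hλ:
  y_{n+1} = y_n + z·[3/4·y_n + 1/4·y_{n+1}] ⇒ (1 − 1/4z)y_{n+1} = (1 + 3/4z)y_n
  R(z) = (1 + 3/4z)/(1 − 1/4z).

Need |R(x)|<1, x<0.
x=-1.28: |R|=0.0303
R=−1: 1+3/4x = −1+1/4x ⇒ -1/2x=2 ⇒ x=2/(-1/2)=-4.0000
Confirm numerically:
  x=-3.138: |R|=0.75848 <1
  x=-2.021: |R|=0.34263 <1
  x=-1.744: |R|=0.21448 <1
  x=-1.696: |R|=0.19101 <1
  x=-4.528: |R|=1.12383 >1
  x=-4.524: |R|=1.12295 >1
  x=-4.212: |R|=1.05163 >1
Stable set (-4.0000, 0).

(-4.0000,0); λ=-11 ⇒ h* = (4)/11 = 0.3636.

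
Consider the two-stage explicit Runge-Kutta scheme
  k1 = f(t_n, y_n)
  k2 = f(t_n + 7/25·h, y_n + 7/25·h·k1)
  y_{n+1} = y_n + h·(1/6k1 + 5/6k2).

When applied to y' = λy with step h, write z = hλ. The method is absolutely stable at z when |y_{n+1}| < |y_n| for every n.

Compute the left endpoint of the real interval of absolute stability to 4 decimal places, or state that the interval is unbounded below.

left endpoint -4.2857.

With y'=λy (z=hλ):
  k1=λy_n ⇒ h·k1=z·y_n;  k2=λ(1+7/25z)y_n ⇒ h·k2=z(1+7/25z)y_n
  y_{n+1}/y_n = 1 + 1/6z + 5/6z(1+7/25z) = 1 + z + 7/30z²
  so R(z) = 1 + z + 7/30z².

Solve |R(x)|<1 on ℝ⁻.
x=-1.24: |R|=0.1188
R=1: x+7/30x²=0 ⇒ x=−30/7=-4.2857; min R=1−1/(4·7/30)=-0.0714>−1
Confirm numerically:
  x=-3.253: |R|=0.21614 <1
  x=-2.818: |R|=0.03493 <1
  x=-1.937: |R|=0.06154 <1
  x=-4.628: |R|=1.36962 >1
  x=-4.426: |R|=1.14488 >1
So |R|<1 on (-4.2857, 0).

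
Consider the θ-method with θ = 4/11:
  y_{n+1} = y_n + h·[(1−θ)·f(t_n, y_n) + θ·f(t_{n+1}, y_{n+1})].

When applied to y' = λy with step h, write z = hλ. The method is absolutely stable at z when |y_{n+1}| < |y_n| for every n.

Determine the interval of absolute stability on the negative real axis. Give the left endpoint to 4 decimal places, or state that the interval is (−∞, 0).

z∈(-7.3333,0).

Set f=λy, z=hλ:
  y_{n+1} = y_n + z·[7/11·y_n + 4/11·y_{n+1}] ⇒ (1 − 4/11z)y_{n+1} = (1 + 7/11z)y_n
  R(z) = (1 + 7/11z)/(1 − 4/11z).

Boundary: |R(x)|=1, x<0.
x=-1.29: |R|=0.1219
R=−1: 1+7/11x = −1+4/11x ⇒ -3/11x=2 ⇒ x=2/(-3/11)=-7.3333
Confirm numerically:
  x=-7.176: |R|=0.98811 <1
  x=-6.050: |R|=0.89062 <1
  x=-3.018: |R|=0.43889 <1
  x=-7.679: |R|=1.02486 >1
  x=-7.576: |R|=1.01763 >1
Stable set (-7.3333, 0).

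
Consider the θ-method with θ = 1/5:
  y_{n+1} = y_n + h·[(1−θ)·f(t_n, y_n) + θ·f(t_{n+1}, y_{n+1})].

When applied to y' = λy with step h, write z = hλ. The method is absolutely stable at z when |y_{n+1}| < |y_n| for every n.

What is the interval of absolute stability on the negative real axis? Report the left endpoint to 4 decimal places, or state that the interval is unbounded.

(-3.3333, 0).

Test eqn y'=λy, z=hλ:
  y_{n+1} = y_n + z·[4/5·y_n + 1/5·y_{n+1}] ⇒ (1 − 1/5z)y_{n+1} = (1 + 4/5z)y_n
  Hence R(z) = (1 + 4/5z)/(1 − 1/5z).

Solve |R(x)|<1 on ℝ⁻.
x=-1.29: |R|=0.0254
R=−1: 1+4/5x = −1+1/5x ⇒ -3/5x=2 ⇒ x=2/(-3/5)=-3.3333
Confirm numerically:
  x=-3.264: |R|=0.97483 <1
  x=-2.102: |R|=0.47986 <1
  x=-2.060: |R|=0.45892 <1
  x=-2.038: |R|=0.44785 <1
  x=-3.754: |R|=1.14416 >1
  x=-3.546: |R|=1.07465 >1
Interval (-3.3333, 0).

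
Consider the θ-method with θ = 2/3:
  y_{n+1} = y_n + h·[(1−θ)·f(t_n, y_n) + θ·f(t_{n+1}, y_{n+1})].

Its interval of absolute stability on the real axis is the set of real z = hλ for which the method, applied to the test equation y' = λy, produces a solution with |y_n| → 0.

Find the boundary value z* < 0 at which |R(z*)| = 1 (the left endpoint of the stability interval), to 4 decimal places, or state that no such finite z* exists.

With y'=λy (z=hλ):
  y_{n+1} = y_n + z·[1/3·y_n + 2/3·y_{n+1}] ⇒ (1 − 2/3z)y_{n+1} = (1 + 1/3z)y_n
  ⇒ R(z) = (1 + 1/3z)/(1 − 2/3z).

Solve |R(x)|<1 on ℝ⁻.
x=-0.81: |R|=0.4740
x=-2: |R|=0.1429
x=-10: |R|=0.3043
x=-100: |R|=0.4778
θ=2/3≥1/2 ⇒ |1+1/3x|<|1−2/3x| ∀x<0 ⇒ unbounded interval.

unbounded; (−∞, 0).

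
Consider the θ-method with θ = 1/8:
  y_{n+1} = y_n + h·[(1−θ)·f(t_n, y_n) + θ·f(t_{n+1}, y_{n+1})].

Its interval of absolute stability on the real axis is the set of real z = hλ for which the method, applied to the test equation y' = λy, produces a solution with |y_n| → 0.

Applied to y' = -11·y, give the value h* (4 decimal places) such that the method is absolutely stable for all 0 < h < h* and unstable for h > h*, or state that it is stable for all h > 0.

On y'=λy, z=hλ:
  y_{n+1} = y_n + z·[7/8·y_n + 1/8·y_{n+1}] ⇒ (1 − 1/8z)y_{n+1} = (1 + 7/8z)y_n
  so R(z) = (1 + 7/8z)/(1 − 1/8z).

Solve |R(x)|<1 on ℝ⁻.
x=-1.68: |R|=0.3884
R=−1: 1+7/8x = −1+1/8x ⇒ -3/4x=2 ⇒ x=2/(-3/4)=-2.6667
Confirm numerically:
  x=-2.577: |R|=0.94913 <1
  x=-2.475: |R|=0.89021 <1
  x=-2.371: |R|=0.82895 <1
  x=-1.790: |R|=0.46272 <1
  x=-3.225: |R|=1.29844 >1
  x=-2.772: |R|=1.05867 >1
  x=-2.703: |R|=1.02037 >1
Interval (-2.6667, 0).

(-2.6667,0); λ=-11 ⇒ h* = (8/3)/11 = 0.2424.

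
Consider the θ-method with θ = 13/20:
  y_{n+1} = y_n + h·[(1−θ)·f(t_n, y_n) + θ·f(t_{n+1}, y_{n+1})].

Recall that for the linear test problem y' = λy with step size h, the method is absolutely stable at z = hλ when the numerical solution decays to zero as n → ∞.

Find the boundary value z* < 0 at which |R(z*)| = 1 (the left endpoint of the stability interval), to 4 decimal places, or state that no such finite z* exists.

interval (−∞, 0).

Set f=λy, z=hλ:
  y_{n+1} = y_n + z·[7/20·y_n + 13/20·y_{n+1}] ⇒ (1 − 13/20z)y_{n+1} = (1 + 7/20z)y_n
  ⇒ R(z) = (1 + 7/20z)/(1 − 13/20z).

Need |R(x)|<1, x<0.
x=-0.78: |R|=0.4824
x=-2: |R|=0.1304
x=-10: |R|=0.3333
x=-100: |R|=0.5152
θ=13/20≥1/2 ⇒ |1+7/20x|<|1−13/20x| ∀x<0 ⇒ unbounded interval.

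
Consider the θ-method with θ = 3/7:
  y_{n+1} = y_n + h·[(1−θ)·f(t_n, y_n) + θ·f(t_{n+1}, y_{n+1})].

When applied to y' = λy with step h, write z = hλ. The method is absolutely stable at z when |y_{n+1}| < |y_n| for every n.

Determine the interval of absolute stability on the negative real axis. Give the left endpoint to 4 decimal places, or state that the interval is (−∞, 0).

z∈(-14.0000,0).

On y'=λy, z=hλ:
  y_{n+1} = y_n + z·[4/7·y_n + 3/7·y_{n+1}] ⇒ (1 − 3/7z)y_{n+1} = (1 + 4/7z)y_n
  Hence R(z) = (1 + 4/7z)/(1 − 3/7z).

Solve |R(x)|<1 on ℝ⁻.
x=-1.05: |R|=0.2759
R=−1: 1+4/7x = −1+3/7x ⇒ -1/7x=2 ⇒ x=2/(-1/7)=-14.0000
Confirm numerically:
  x=-11.901: |R|=0.95085 <1
  x=-8.176: |R|=0.81528 <1
  x=-6.515: |R|=0.71803 <1
  x=-14.252: |R|=1.00506 >1
  x=-14.043: |R|=1.00088 >1
  x=-14.036: |R|=1.00073 >1
So |R|<1 on (-14.0000, 0).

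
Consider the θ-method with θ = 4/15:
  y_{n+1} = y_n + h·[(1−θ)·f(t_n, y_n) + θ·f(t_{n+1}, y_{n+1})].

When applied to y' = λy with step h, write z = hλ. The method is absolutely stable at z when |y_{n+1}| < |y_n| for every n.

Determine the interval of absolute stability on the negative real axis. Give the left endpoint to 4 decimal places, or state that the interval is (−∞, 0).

z∈(-4.2857,0).

On y'=λy, z=hλ:
  y_{n+1} = y_n + z·[11/15·y_n + 4/15·y_{n+1}] ⇒ (1 − 4/15z)y_{n+1} = (1 + 11/15z)y_n
  so R(z) = (1 + 11/15z)/(1 − 4/15z).

Solve |R(x)|<1 on ℝ⁻.
x=-0.67: |R|=0.4316
R=−1: 1+11/15x = −1+4/15x ⇒ -7/15x=2 ⇒ x=2/(-7/15)=-4.2857
Confirm numerically:
  x=-3.995: |R|=0.93431 <1
  x=-2.631: |R|=0.54619 <1
  x=-2.164: |R|=0.37217 <1
  x=-4.733: |R|=1.09227 >1
  x=-4.465: |R|=1.03819 >1
Stable set (-4.2857, 0).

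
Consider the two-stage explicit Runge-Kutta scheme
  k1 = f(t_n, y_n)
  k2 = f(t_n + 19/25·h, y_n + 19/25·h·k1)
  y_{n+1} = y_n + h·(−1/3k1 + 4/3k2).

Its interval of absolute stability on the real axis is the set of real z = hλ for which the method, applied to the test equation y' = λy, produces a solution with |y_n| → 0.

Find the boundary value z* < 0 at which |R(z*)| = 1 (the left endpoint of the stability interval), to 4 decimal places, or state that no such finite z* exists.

Test eqn y'=λy, z=hλ:
  k1=λy_n ⇒ h·k1=z·y_n;  k2=λ(1+19/25z)y_n ⇒ h·k2=z(1+19/25z)y_n
  y_{n+1}/y_n = 1 − 1/3z + 4/3z(1+19/25z) = 1 + z + 76/75z²
  ⇒ R(z) = 1 + z + 76/75z².

Solve |R(x)|<1 on ℝ⁻.
x=-0.77: |R|=0.8308
R=1: x+76/75x²=0 ⇒ x=−75/76=-0.9868; min R=1−1/(4·76/75)=0.7533>−1
Confirm numerically:
  x=-0.781: |R|=0.83709 <1
  x=-0.766: |R|=0.82858 <1
  x=-0.669: |R|=0.78453 <1
  x=-0.406: |R|=0.76103 <1
  x=-1.582: |R|=1.95409 >1
  x=-1.419: |R|=1.62141 >1
  x=-1.139: |R|=1.17562 >1
Stable set (-0.9868, 0).

z* = -0.9868.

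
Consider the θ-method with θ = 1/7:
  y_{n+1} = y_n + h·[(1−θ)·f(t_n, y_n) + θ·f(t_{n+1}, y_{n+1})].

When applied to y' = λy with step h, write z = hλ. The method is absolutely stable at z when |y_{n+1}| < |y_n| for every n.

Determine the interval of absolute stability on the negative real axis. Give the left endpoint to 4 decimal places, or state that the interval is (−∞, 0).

Set f=λy, z=hλ:
  y_{n+1} = y_n + z·[6/7·y_n + 1/7·y_{n+1}] ⇒ (1 − 1/7z)y_{n+1} = (1 + 6/7z)y_n
  Hence R(z) = (1 + 6/7z)/(1 − 1/7z).

Need |R(x)|<1, x<0.
x=-1.17: |R|=0.0024
R=−1: 1+6/7x = −1+1/7x ⇒ -5/7x=2 ⇒ x=2/(-5/7)=-2.8000
Confirm numerically:
  x=-2.407: |R|=0.79111 <1
  x=-2.249: |R|=0.70213 <1
  x=-1.412: |R|=0.17499 <1
  x=-3.366: |R|=1.27301 >1
  x=-3.158: |R|=1.17622 >1
Interval (-2.8000, 0).

z∈(-2.8000,0).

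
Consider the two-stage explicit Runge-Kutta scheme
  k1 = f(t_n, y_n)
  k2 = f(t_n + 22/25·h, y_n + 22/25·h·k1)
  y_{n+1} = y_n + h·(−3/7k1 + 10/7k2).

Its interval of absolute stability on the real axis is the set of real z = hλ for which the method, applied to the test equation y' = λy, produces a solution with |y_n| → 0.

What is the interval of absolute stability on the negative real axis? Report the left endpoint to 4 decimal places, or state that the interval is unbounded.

Set f=λy, z=hλ:
  k1=λy_n ⇒ h·k1=z·y_n;  k2=λ(1+22/25z)y_n ⇒ h·k2=z(1+22/25z)y_n
  y_{n+1}/y_n = 1 − 3/7z + 10/7z(1+22/25z) = 1 + z + 44/35z²
  so R(z) = 1 + z + 44/35z².

Need |R(x)|<1, x<0.
x=-1.07: |R|=1.3693
R=1: x+44/35x²=0 ⇒ x=−35/44=-0.7955; min R=1−1/(4·44/35)=0.8011>−1
Confirm numerically:
  x=-0.684: |R|=0.90416 <1
  x=-0.545: |R|=0.82840 <1
  x=-0.482: |R|=0.81006 <1
  x=-0.344: |R|=0.80477 <1
  x=-1.013: |R|=1.27704 >1
  x=-0.891: |R|=1.10702 >1
Interval (-0.7955, 0).

z∈(-0.7955,0).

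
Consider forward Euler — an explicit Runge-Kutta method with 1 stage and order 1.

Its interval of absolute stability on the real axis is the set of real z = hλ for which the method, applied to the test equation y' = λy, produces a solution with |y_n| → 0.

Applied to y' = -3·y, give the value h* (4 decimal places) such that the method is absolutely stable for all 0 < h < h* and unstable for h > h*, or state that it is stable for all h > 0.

(-2.0000,0); λ=-3 ⇒ h* = 0.6667.

With y'=λy (z=hλ):
  order 1, 1-stage ⇒ R(z)=1+z
  (e.g. R(-1.73)=-0.73000, |R|=0.73000)

Solve |R(x)|<1 on ℝ⁻.
x=-1.73: |R|=0.7300
|R(-1.85)|=0.8500 |R(-1.71)|=0.7100 |R(-0.83)|=0.1700
Bisect:
  x_lo=-2.3320 |R|=1.3320  x_hi=-0.1459 |R|=0.8541
  mid=-1.23898 |R|=0.23898 →hi
  mid=-1.78551 |R|=0.78551 →hi
  mid=-2.05877 |R|=1.05877 →lo
  mid=-1.92214 |R|=0.92214 →hi
  mid=-1.99046 |R|=0.99046 →hi
  mid=-2.02461 |R|=1.02461 →lo
  mid=-2.00754 |R|=1.00754 →lo
  mid=-1.99900 |R|=0.99900 →hi
  mid=-2.00327 |R|=1.00327 →lo
  ...
  [-2.00006,-1.99993] ⇒ x*=-2.0000
Stable set (-2.0000, 0).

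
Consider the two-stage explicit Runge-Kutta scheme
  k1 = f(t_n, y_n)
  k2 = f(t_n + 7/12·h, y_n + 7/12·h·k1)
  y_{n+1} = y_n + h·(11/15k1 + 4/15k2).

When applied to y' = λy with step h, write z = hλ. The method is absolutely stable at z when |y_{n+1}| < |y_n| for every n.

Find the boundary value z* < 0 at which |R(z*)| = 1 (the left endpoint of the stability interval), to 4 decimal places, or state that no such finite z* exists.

Set f=λy, z=hλ:
  k1=λy_n ⇒ h·k1=z·y_n;  k2=λ(1+7/12z)y_n ⇒ h·k2=z(1+7/12z)y_n
  y_{n+1}/y_n = 1 + 11/15z + 4/15z(1+7/12z) = 1 + z + 7/45z²
  ⇒ R(z) = 1 + z + 7/45z².

Need |R(x)|<1, x<0.
x=-0.7: |R|=0.3762
R=1: x+7/45x²=0 ⇒ x=−45/7=-6.4286; min R=1−1/(4·7/45)=-0.6071>−1
Confirm numerically:
  x=-5.573: |R|=0.25830 <1
  x=-5.056: |R|=0.07951 <1
  x=-4.904: |R|=0.16301 <1
  x=-6.740: |R|=1.32652 >1
  x=-6.656: |R|=1.23547 >1
So |R|<1 on (-6.4286, 0).

z* = -6.4286.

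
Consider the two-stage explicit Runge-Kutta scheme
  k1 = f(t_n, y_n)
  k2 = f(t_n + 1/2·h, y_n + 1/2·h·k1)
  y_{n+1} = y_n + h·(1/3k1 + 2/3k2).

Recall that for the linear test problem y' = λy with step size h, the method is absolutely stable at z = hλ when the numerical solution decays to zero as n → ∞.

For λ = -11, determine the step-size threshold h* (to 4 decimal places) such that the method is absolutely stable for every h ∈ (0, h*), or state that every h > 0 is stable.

With y'=λy (z=hλ):
  k1=λy_n ⇒ h·k1=z·y_n;  k2=λ(1+1/2z)y_n ⇒ h·k2=z(1+1/2z)y_n
  y_{n+1}/y_n = 1 + 1/3z + 2/3z(1+1/2z) = 1 + z + 1/3z²
  R(z) = 1 + z + 1/3z².

Solve |R(x)|<1 on ℝ⁻.
x=-0.86: |R|=0.3865
R=1: x+1/3x²=0 ⇒ x=−3=-3.0000; min R=1−1/(4·1/3)=0.2500>−1
Confirm numerically:
  x=-2.761: |R|=0.78004 <1
  x=-2.545: |R|=0.61401 <1
  x=-1.683: |R|=0.26116 <1
  x=-3.366: |R|=1.41065 >1
  x=-3.325: |R|=1.36021 >1
  x=-3.029: |R|=1.02928 >1
Stable set (-3.0000, 0).

(-3.0000,0); λ=-11 ⇒ h* = (3)/11 = 0.2727.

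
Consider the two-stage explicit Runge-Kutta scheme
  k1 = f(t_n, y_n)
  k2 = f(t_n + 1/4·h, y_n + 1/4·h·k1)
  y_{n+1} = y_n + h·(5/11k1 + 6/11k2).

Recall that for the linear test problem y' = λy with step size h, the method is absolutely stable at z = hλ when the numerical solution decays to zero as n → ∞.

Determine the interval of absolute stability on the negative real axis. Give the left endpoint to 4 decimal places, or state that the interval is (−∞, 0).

With y'=λy (z=hλ):
  k1=λy_n ⇒ h·k1=z·y_n;  k2=λ(1+1/4z)y_n ⇒ h·k2=z(1+1/4z)y_n
  y_{n+1}/y_n = 1 + 5/11z + 6/11z(1+1/4z) = 1 + z + 3/22z²
  R(z) = 1 + z + 3/22z².

Solve |R(x)|<1 on ℝ⁻.
x=-0.34: |R|=0.6758
R=1: x+3/22x²=0 ⇒ x=−22/3=-7.3333; min R=1−1/(4·3/22)=-0.8333>−1
Confirm numerically:
  x=-6.913: |R|=0.60376 <1
  x=-6.405: |R|=0.18919 <1
  x=-4.165: |R|=0.79947 <1
  x=-3.007: |R|=0.77399 <1
  x=-7.819: |R|=1.51783 >1
  x=-7.374: |R|=1.04089 >1
Interval (-7.3333, 0).

z∈(-7.3333,0).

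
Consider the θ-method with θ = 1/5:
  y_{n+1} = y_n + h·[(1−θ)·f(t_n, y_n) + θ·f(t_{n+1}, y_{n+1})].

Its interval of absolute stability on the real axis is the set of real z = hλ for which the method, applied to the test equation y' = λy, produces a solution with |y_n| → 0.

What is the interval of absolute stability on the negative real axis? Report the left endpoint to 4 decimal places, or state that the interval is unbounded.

z∈(-3.3333,0).

Test eqn y'=λy, z=hλ:
  y_{n+1} = y_n + z·[4/5·y_n + 1/5·y_{n+1}] ⇒ (1 − 1/5z)y_{n+1} = (1 + 4/5z)y_n
  ⇒ R(z) = (1 + 4/5z)/(1 − 1/5z).

Boundary: |R(x)|=1, x<0.
x=-1.37: |R|=0.0754
R=−1: 1+4/5x = −1+1/5x ⇒ -3/5x=2 ⇒ x=2/(-3/5)=-3.3333
Confirm numerically:
  x=-2.346: |R|=0.59679 <1
  x=-2.232: |R|=0.54314 <1
  x=-1.512: |R|=0.16093 <1
  x=-3.899: |R|=1.19070 >1
  x=-3.742: |R|=1.14024 >1
  x=-3.730: |R|=1.13631 >1
Interval (-3.3333, 0).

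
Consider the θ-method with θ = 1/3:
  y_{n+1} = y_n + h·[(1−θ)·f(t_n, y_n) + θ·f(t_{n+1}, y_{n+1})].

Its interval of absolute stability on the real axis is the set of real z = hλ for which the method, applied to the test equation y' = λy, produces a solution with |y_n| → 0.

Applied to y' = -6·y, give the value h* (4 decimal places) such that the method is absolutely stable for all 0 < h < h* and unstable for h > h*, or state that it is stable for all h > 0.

(-6.0000,0); λ=-6 ⇒ h* = (6)/6 = 1.0000.

Test eqn y'=λy, z=hλ:
  y_{n+1} = y_n + z·[2/3·y_n + 1/3·y_{n+1}] ⇒ (1 − 1/3z)y_{n+1} = (1 + 2/3z)y_n
  so R(z) = (1 + 2/3z)/(1 − 1/3z).

Need |R(x)|<1, x<0.
x=-1.7: |R|=0.0851
R=−1: 1+2/3x = −1+1/3x ⇒ -1/3x=2 ⇒ x=2/(-1/3)=-6.0000
Confirm numerically:
  x=-3.526: |R|=0.62090 <1
  x=-3.465: |R|=0.60789 <1
  x=-3.305: |R|=0.57256 <1
  x=-3.105: |R|=0.52580 <1
  x=-6.158: |R|=1.01725 >1
  x=-6.048: |R|=1.00531 >1
  x=-6.024: |R|=1.00266 >1
Stable set (-6.0000, 0).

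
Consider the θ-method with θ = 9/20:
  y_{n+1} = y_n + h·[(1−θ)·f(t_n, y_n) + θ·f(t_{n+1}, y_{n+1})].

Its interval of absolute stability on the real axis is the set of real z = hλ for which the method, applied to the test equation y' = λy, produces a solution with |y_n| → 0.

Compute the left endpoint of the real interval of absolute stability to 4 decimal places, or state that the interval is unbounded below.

Set f=λy, z=hλ:
  y_{n+1} = y_n + z·[11/20·y_n + 9/20·y_{n+1}] ⇒ (1 − 9/20z)y_{n+1} = (1 + 11/20z)y_n
  Hence R(z) = (1 + 11/20z)/(1 − 9/20z).

Boundary: |R(x)|=1, x<0.
x=-1.49: |R|=0.1081
R=−1: 1+11/20x = −1+9/20x ⇒ -1/10x=2 ⇒ x=2/(-1/10)=-20.0000
Confirm numerically:
  x=-18.025: |R|=0.97832 <1
  x=-17.075: |R|=0.96632 <1
  x=-16.189: |R|=0.95400 <1
  x=-9.253: |R|=0.79188 <1
  x=-20.316: |R|=1.00312 >1
  x=-20.126: |R|=1.00125 >1
So |R|<1 on (-20.0000, 0).

z* = -20.0000.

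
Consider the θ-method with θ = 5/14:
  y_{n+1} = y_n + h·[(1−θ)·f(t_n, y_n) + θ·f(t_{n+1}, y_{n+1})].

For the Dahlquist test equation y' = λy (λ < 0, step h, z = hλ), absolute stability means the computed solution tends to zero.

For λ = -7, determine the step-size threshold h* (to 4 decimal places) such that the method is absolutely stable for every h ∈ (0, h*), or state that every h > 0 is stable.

On y'=λy, z=hλ:
  y_{n+1} = y_n + z·[9/14·y_n + 5/14·y_{n+1}] ⇒ (1 − 5/14z)y_{n+1} = (1 + 9/14z)y_n
  ⇒ R(z) = (1 + 9/14z)/(1 − 5/14z).

Find x<0 with |R(x)|<1.
x=-1.49: |R|=0.0275
R=−1: 1+9/14x = −1+5/14x ⇒ -2/7x=2 ⇒ x=2/(-2/7)=-7.0000
Confirm numerically:
  x=-5.935: |R|=0.90246 <1
  x=-5.003: |R|=0.79526 <1
  x=-4.504: |R|=0.72662 <1
  x=-3.149: |R|=0.48213 <1
  x=-7.539: |R|=1.04171 >1
  x=-7.032: |R|=1.00260 >1
Stable set (-7.0000, 0).

(-7.0000,0); λ=-7 ⇒ h* = (7)/7 = 1.0000.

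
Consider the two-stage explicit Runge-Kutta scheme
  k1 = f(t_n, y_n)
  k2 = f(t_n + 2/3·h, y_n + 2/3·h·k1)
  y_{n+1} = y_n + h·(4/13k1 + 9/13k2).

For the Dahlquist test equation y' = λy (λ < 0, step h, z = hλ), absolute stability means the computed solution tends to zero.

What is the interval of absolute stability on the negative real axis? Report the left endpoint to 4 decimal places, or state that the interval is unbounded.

Test eqn y'=λy, z=hλ:
  k1=λy_n ⇒ h·k1=z·y_n;  k2=λ(1+2/3z)y_n ⇒ h·k2=z(1+2/3z)y_n
  y_{n+1}/y_n = 1 + 4/13z + 9/13z(1+2/3z) = 1 + z + 6/13z²
  R(z) = 1 + z + 6/13z².

Find x<0 with |R(x)|<1.
x=-1.48: |R|=0.5310
R=1: x+6/13x²=0 ⇒ x=−13/6=-2.1667; min R=1−1/(4·6/13)=0.4583>−1
Confirm numerically:
  x=-2.131: |R|=0.96492 <1
  x=-1.847: |R|=0.72750 <1
  x=-1.170: |R|=0.46180 <1
  x=-1.112: |R|=0.45871 <1
  x=-2.760: |R|=1.75582 >1
  x=-2.459: |R|=1.33178 >1
  x=-2.215: |R|=1.04941 >1
Stable set (-2.1667, 0).

z∈(-2.1667,0).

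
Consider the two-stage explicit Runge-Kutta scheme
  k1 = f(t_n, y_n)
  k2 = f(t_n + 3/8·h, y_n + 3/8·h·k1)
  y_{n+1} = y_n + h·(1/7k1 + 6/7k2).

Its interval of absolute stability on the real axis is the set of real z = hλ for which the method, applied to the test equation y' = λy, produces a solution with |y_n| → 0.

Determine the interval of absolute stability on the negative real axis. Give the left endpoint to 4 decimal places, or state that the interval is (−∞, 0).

Test eqn y'=λy, z=hλ:
  k1=λy_n ⇒ h·k1=z·y_n;  k2=λ(1+3/8z)y_n ⇒ h·k2=z(1+3/8z)y_n
  y_{n+1}/y_n = 1 + 1/7z + 6/7z(1+3/8z) = 1 + z + 9/28z²
  so R(z) = 1 + z + 9/28z².

Find x<0 with |R(x)|<1.
x=-0.9: |R|=0.3604
R=1: x+9/28x²=0 ⇒ x=−28/9=-3.1111; min R=1−1/(4·9/28)=0.2222>−1
Confirm numerically:
  x=-2.967: |R|=0.86256 <1
  x=-1.640: |R|=0.22451 <1
  x=-1.445: |R|=0.22615 <1
  x=-3.572: |R|=1.52917 >1
  x=-3.166: |R|=1.05586 >1
Stable set (-3.1111, 0).

z∈(-3.1111,0).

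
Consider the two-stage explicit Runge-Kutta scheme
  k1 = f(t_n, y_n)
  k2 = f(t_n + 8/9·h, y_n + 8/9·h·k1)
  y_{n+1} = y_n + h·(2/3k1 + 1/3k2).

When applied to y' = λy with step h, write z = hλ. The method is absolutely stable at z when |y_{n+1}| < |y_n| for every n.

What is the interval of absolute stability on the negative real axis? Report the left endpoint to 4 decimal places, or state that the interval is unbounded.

Test eqn y'=λy, z=hλ:
  k1=λy_n ⇒ h·k1=z·y_n;  k2=λ(1+8/9z)y_n ⇒ h·k2=z(1+8/9z)y_n
  y_{n+1}/y_n = 1 + 2/3z + 1/3z(1+8/9z) = 1 + z + 8/27z²
  so R(z) = 1 + z + 8/27z².

Boundary: |R(x)|=1, x<0.
x=-0.48: |R|=0.5883
R=1: x+8/27x²=0 ⇒ x=−27/8=-3.3750; min R=1−1/(4·8/27)=0.1562>−1
Confirm numerically:
  x=-3.091: |R|=0.73990 <1
  x=-2.904: |R|=0.59473 <1
  x=-1.997: |R|=0.18463 <1
  x=-1.373: |R|=0.18556 <1
  x=-3.780: |R|=1.45360 >1
  x=-3.526: |R|=1.15776 >1
  x=-3.506: |R|=1.13608 >1
Stable set (-3.3750, 0).

z∈(-3.3750,0).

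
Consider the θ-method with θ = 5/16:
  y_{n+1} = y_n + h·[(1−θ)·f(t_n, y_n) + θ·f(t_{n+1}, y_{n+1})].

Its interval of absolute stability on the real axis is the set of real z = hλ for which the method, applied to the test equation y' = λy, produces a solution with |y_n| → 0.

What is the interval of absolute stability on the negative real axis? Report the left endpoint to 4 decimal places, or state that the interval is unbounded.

With y'=λy (z=hλ):
  y_{n+1} = y_n + z·[11/16·y_n + 5/16·y_{n+1}] ⇒ (1 − 5/16z)y_{n+1} = (1 + 11/16z)y_n
  so R(z) = (1 + 11/16z)/(1 − 5/16z).

Find x<0 with |R(x)|<1.
x=-1.53: |R|=0.0351
R=−1: 1+11/16x = −1+5/16x ⇒ -3/8x=2 ⇒ x=2/(-3/8)=-5.3333
Confirm numerically:
  x=-3.730: |R|=0.72237 <1
  x=-3.554: |R|=0.68386 <1
  x=-3.468: |R|=0.66431 <1
  x=-3.284: |R|=0.62073 <1
  x=-5.844: |R|=1.06776 >1
  x=-5.652: |R|=1.04320 >1
  x=-5.387: |R|=1.00750 >1
So |R|<1 on (-5.3333, 0).

z∈(-5.3333,0).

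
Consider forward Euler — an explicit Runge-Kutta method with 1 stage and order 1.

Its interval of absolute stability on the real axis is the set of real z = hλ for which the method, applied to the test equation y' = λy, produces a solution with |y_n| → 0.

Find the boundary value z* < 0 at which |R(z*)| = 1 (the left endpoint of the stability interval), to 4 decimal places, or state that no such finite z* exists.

On y'=λy, z=hλ:
  order 1, 1-stage ⇒ R(z)=1+z
  (e.g. R(-0.32)=0.68000, |R|=0.68000)

Need |R(x)|<1, x<0.
x=-0.32: |R|=0.6800
|R(-1.1)|=0.1000 |R(-1.06)|=0.0600 |R(-0.87)|=0.1300
Bisect:
  x_lo=-2.7364 |R|=1.7364  x_hi=-0.2651 |R|=0.7349
  mid=-1.50077 |R|=0.50077 →hi
  mid=-2.11859 |R|=1.11859 →lo
  mid=-1.80968 |R|=0.80968 →hi
  mid=-1.96414 |R|=0.96414 →hi
  mid=-2.04137 |R|=1.04137 →lo
  mid=-2.00275 |R|=1.00275 →lo
  mid=-1.98344 |R|=0.98344 →hi
  ...
  [-2.00004,-1.99989] ⇒ x*=-2.0000
Stable set (-2.0000, 0).

z* = -2.0000.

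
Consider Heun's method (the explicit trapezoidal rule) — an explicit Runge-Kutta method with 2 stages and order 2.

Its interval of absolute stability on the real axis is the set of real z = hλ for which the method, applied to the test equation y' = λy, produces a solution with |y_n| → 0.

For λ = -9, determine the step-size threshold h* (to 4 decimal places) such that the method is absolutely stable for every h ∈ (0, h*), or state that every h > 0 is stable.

With y'=λy (z=hλ):
  order 2, 2-stage ⇒ R(z)=1+z+z^2/2
  (e.g. R(-0.79)=0.52205, |R|=0.52205)

Boundary: |R(x)|=1, x<0.
x=-0.79: |R|=0.5221
|R(-2.34)|=1.3978 |R(-2.2)|=1.2200 |R(-0.79)|=0.5221
Bisect:
  x_lo=-2.3179 |R|=1.3685  x_hi=-0.1673 |R|=0.8467
  mid=-1.24262 |R|=0.52943 →hi
  mid=-1.78028 |R|=0.80442 →hi
  mid=-2.04911 |R|=1.05032 →lo
  mid=-1.91470 |R|=0.91834 →hi
  mid=-1.98190 |R|=0.98207 →hi
  mid=-2.01551 |R|=1.01563 →lo
  mid=-1.99871 |R|=0.99871 →hi
  mid=-2.00711 |R|=1.00713 →lo
  ...
  [-2.00002,-1.99989] ⇒ x*=-2.0000
Interval (-2.0000, 0).

(-2.0000,0); λ=-9 ⇒ h* = 0.2222.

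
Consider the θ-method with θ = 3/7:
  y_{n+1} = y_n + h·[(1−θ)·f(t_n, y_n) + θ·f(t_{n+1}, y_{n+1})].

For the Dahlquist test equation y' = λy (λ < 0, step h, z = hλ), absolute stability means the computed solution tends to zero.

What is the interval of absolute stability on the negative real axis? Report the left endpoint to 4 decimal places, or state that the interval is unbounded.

z∈(-14.0000,0).

Test eqn y'=λy, z=hλ:
  y_{n+1} = y_n + z·[4/7·y_n + 3/7·y_{n+1}] ⇒ (1 − 3/7z)y_{n+1} = (1 + 4/7z)y_n
  Hence R(z) = (1 + 4/7z)/(1 − 3/7z).

Boundary: |R(x)|=1, x<0.
x=-0.76: |R|=0.4267
R=−1: 1+4/7x = −1+3/7x ⇒ -1/7x=2 ⇒ x=2/(-1/7)=-14.0000
Confirm numerically:
  x=-13.518: |R|=0.98986 <1
  x=-13.104: |R|=0.98065 <1
  x=-12.362: |R|=0.96285 <1
  x=-10.071: |R|=0.89442 <1
  x=-14.435: |R|=1.00865 >1
  x=-14.239: |R|=1.00481 >1
Interval (-14.0000, 0).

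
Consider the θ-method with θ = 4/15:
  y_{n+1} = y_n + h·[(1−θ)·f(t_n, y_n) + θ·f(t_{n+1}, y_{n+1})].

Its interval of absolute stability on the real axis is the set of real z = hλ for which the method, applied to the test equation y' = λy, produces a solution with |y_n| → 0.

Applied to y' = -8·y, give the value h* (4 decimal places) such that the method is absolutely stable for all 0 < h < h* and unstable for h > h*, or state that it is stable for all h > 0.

With y'=λy (z=hλ):
  y_{n+1} = y_n + z·[11/15·y_n + 4/15·y_{n+1}] ⇒ (1 − 4/15z)y_{n+1} = (1 + 11/15z)y_n
  Hence R(z) = (1 + 11/15z)/(1 − 4/15z).

Need |R(x)|<1, x<0.
x=-1.5: |R|=0.0714
R=−1: 1+11/15x = −1+4/15x ⇒ -7/15x=2 ⇒ x=2/(-7/15)=-4.2857
Confirm numerically:
  x=-3.182: |R|=0.72136 <1
  x=-3.040: |R|=0.67894 <1
  x=-2.445: |R|=0.48002 <1
  x=-2.440: |R|=0.47819 <1
  x=-4.518: |R|=1.04917 >1
  x=-4.484: |R|=1.04214 >1
So |R|<1 on (-4.2857, 0).

(-4.2857,0); λ=-8 ⇒ h* = (30/7)/8 = 0.5357.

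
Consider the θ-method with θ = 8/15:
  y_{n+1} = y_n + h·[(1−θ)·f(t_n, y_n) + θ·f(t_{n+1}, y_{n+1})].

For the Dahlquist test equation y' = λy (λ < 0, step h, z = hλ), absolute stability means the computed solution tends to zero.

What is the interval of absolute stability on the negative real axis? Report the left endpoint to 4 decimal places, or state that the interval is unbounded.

On y'=λy, z=hλ:
  y_{n+1} = y_n + z·[7/15·y_n + 8/15·y_{n+1}] ⇒ (1 − 8/15z)y_{n+1} = (1 + 7/15z)y_n
  R(z) = (1 + 7/15z)/(1 − 8/15z).

Need |R(x)|<1, x<0.
x=-1.53: |R|=0.1575
x=-2: |R|=0.0323
x=-10: |R|=0.5789
x=-100: |R|=0.8405
θ=8/15≥1/2 ⇒ |1+7/15x|<|1−8/15x| ∀x<0 ⇒ interval (−∞,0).

interval (−∞, 0).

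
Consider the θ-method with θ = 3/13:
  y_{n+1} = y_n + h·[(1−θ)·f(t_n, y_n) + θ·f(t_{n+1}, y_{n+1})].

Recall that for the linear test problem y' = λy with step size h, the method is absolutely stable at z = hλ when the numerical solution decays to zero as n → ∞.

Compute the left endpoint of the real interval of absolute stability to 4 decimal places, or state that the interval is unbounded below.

z* = -3.7143.

With y'=λy (z=hλ):
  y_{n+1} = y_n + z·[10/13·y_n + 3/13·y_{n+1}] ⇒ (1 − 3/13z)y_{n+1} = (1 + 10/13z)y_n
  so R(z) = (1 + 10/13z)/(1 − 3/13z).

Solve |R(x)|<1 on ℝ⁻.
x=-1.63: |R|=0.1845
R=−1: 1+10/13x = −1+3/13x ⇒ -7/13x=2 ⇒ x=2/(-7/13)=-3.7143
Confirm numerically:
  x=-2.941: |R|=0.75196 <1
  x=-2.643: |R|=0.64169 <1
  x=-2.147: |R|=0.43568 <1
  x=-4.065: |R|=1.09744 >1
  x=-3.793: |R|=1.02260 >1
Interval (-3.7143, 0).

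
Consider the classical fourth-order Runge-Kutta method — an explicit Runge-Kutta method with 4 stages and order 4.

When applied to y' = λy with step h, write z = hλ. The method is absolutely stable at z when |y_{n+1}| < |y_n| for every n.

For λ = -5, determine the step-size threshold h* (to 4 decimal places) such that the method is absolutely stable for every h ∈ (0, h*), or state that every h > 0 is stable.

Test eqn y'=λy, z=hλ:
  order 4, 4-stage ⇒ R(z)=1+z+z^2/2+z^3/6+z^4/24
  (e.g. R(-1.36)=0.28810, |R|=0.28810)

Find x<0 with |R(x)|<1.
x=-1.36: |R|=0.2881
|R(-2.93)|=1.2410 |R(-1.62)|=0.2706 |R(-0.62)|=0.5386
Bisect:
  x_lo=-3.0932 |R|=1.5726  x_hi=-0.3942 |R|=0.6743
  mid=-1.74373 |R|=0.27812 →hi
  mid=-2.41849 |R|=0.57389 →hi
  mid=-2.75587 |R|=0.95654 →hi
  mid=-2.92456 |R|=1.23109 →lo
  mid=-2.84021 |R|=1.08601 →lo
  mid=-2.79804 |R|=1.01939 →lo
  mid=-2.77695 |R|=0.98750 →hi
  mid=-2.78750 |R|=1.00333 →lo
  ...
  [-2.78536,-2.78519] ⇒ x*=-2.7853
Interval (-2.7853, 0).

(-2.7853,0); λ=-5 ⇒ h* = 0.5571.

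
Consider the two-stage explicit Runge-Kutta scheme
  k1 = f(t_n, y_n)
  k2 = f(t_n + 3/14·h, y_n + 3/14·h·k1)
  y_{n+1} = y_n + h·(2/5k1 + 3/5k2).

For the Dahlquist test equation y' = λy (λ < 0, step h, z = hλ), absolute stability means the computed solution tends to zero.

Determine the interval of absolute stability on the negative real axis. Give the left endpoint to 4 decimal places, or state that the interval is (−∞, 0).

With y'=λy (z=hλ):
  k1=λy_n ⇒ h·k1=z·y_n;  k2=λ(1+3/14z)y_n ⇒ h·k2=z(1+3/14z)y_n
  y_{n+1}/y_n = 1 + 2/5z + 3/5z(1+3/14z) = 1 + z + 9/70z²
  R(z) = 1 + z + 9/70z².

Boundary: |R(x)|=1, x<0.
x=-1.53: |R|=0.2290
R=1: x+9/70x²=0 ⇒ x=−70/9=-7.7778; min R=1−1/(4·9/70)=-0.9444>−1
Confirm numerically:
  x=-7.703: |R|=0.92594 <1
  x=-7.011: |R|=0.30882 <1
  x=-4.633: |R|=0.87325 <1
  x=-8.306: |R|=1.56410 >1
  x=-8.021: |R|=1.25083 >1
Stable set (-7.7778, 0).

z∈(-7.7778,0).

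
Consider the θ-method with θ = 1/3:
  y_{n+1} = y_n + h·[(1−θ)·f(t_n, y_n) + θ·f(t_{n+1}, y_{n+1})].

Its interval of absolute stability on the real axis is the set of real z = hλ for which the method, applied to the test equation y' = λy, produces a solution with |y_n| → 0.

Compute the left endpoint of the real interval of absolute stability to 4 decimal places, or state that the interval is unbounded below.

With y'=λy (z=hλ):
  y_{n+1} = y_n + z·[2/3·y_n + 1/3·y_{n+1}] ⇒ (1 − 1/3z)y_{n+1} = (1 + 2/3z)y_n
  so R(z) = (1 + 2/3z)/(1 − 1/3z).

Solve |R(x)|<1 on ℝ⁻.
x=-1.41: |R|=0.0408
R=−1: 1+2/3x = −1+1/3x ⇒ -1/3x=2 ⇒ x=2/(-1/3)=-6.0000
Confirm numerically:
  x=-5.215: |R|=0.90444 <1
  x=-3.658: |R|=0.64824 <1
  x=-3.211: |R|=0.55096 <1
  x=-2.707: |R|=0.42299 <1
  x=-6.523: |R|=1.05492 >1
  x=-6.053: |R|=1.00585 >1
Stable set (-6.0000, 0).

left endpoint -6.0000.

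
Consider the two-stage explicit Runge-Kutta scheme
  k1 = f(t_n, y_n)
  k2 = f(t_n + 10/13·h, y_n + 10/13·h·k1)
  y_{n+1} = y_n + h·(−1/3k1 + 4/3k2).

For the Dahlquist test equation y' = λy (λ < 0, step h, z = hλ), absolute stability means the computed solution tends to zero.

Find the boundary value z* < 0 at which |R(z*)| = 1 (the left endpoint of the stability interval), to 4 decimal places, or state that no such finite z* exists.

z* = -0.9750.

Test eqn y'=λy, z=hλ:
  k1=λy_n ⇒ h·k1=z·y_n;  k2=λ(1+10/13z)y_n ⇒ h·k2=z(1+10/13z)y_n
  y_{n+1}/y_n = 1 − 1/3z + 4/3z(1+10/13z) = 1 + z + 40/39z²
  so R(z) = 1 + z + 40/39z².

Find x<0 with |R(x)|<1.
x=-0.46: |R|=0.7570
R=1: x+40/39x²=0 ⇒ x=−39/40=-0.9750; min R=1−1/(4·40/39)=0.7562>−1
Confirm numerically:
  x=-0.847: |R|=0.88880 <1
  x=-0.725: |R|=0.81410 <1
  x=-0.611: |R|=0.77189 <1
  x=-1.485: |R|=1.77677 >1
  x=-1.084: |R|=1.12119 >1
So |R|<1 on (-0.9750, 0).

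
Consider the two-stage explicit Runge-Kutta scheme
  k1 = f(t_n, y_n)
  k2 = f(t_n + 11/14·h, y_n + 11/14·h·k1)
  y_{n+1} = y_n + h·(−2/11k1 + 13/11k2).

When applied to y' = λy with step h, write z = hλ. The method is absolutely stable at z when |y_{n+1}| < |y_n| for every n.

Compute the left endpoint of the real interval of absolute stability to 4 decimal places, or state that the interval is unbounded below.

left endpoint -1.0769.

With y'=λy (z=hλ):
  k1=λy_n ⇒ h·k1=z·y_n;  k2=λ(1+11/14z)y_n ⇒ h·k2=z(1+11/14z)y_n
  y_{n+1}/y_n = 1 − 2/11z + 13/11z(1+11/14z) = 1 + z + 13/14z²
  Hence R(z) = 1 + z + 13/14z².

Boundary: |R(x)|=1, x<0.
x=-1.7: |R|=1.9836
R=1: x+13/14x²=0 ⇒ x=−14/13=-1.0769; min R=1−1/(4·13/14)=0.7308>−1
Confirm numerically:
  x=-0.982: |R|=0.91344 <1
  x=-0.886: |R|=0.84292 <1
  x=-0.881: |R|=0.83972 <1
  x=-0.608: |R|=0.73526 <1
  x=-1.574: |R|=1.72651 >1
  x=-1.240: |R|=1.18777 >1
  x=-1.137: |R|=1.06343 >1
So |R|<1 on (-1.0769, 0).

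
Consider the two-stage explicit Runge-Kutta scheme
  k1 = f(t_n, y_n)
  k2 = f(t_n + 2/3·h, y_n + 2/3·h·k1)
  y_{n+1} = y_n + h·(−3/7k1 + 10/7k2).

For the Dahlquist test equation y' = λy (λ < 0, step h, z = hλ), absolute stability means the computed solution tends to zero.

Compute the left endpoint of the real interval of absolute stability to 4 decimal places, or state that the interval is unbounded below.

left endpoint -1.0500.

Set f=λy, z=hλ:
  k1=λy_n ⇒ h·k1=z·y_n;  k2=λ(1+2/3z)y_n ⇒ h·k2=z(1+2/3z)y_n
  y_{n+1}/y_n = 1 − 3/7z + 10/7z(1+2/3z) = 1 + z + 20/21z²
  R(z) = 1 + z + 20/21z².

Boundary: |R(x)|=1, x<0.
x=-0.51: |R|=0.7377
R=1: x+20/21x²=0 ⇒ x=−21/20=-1.0500; min R=1−1/(4·20/21)=0.7375>−1
Confirm numerically:
  x=-0.942: |R|=0.90311 <1
  x=-0.652: |R|=0.75286 <1
  x=-0.619: |R|=0.74592 <1
  x=-1.310: |R|=1.32438 >1
  x=-1.249: |R|=1.23672 >1
Interval (-1.0500, 0).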